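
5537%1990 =1557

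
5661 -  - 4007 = 9668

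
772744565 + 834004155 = 1606748720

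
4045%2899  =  1146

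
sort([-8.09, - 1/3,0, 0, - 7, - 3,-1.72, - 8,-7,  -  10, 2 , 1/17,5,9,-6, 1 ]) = [ - 10, - 8.09,-8, - 7, - 7, - 6, - 3 , - 1.72, - 1/3, 0, 0,  1/17,1, 2, 5, 9]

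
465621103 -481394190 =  - 15773087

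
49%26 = 23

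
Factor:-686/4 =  - 343/2 = - 2^( - 1)*7^3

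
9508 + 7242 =16750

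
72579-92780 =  - 20201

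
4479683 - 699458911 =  - 694979228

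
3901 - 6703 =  - 2802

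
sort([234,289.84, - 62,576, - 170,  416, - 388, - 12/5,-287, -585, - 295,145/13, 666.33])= [ - 585, - 388, - 295, - 287, - 170,-62, - 12/5,  145/13, 234,289.84, 416, 576, 666.33 ]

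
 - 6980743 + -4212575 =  - 11193318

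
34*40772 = 1386248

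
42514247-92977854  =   - 50463607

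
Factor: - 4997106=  - 2^1*3^3*29^1*3191^1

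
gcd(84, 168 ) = 84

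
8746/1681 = 8746/1681= 5.20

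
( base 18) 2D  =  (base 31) 1I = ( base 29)1K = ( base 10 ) 49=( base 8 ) 61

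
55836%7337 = 4477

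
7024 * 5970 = 41933280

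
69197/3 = 69197/3 = 23065.67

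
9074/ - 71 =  - 128 + 14/71 = - 127.80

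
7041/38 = 185 + 11/38=185.29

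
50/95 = 10/19 = 0.53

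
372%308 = 64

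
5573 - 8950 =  - 3377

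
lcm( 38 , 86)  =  1634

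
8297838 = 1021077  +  7276761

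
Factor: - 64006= - 2^1 * 32003^1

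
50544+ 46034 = 96578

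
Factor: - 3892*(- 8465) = 2^2*5^1 * 7^1*139^1*1693^1 = 32945780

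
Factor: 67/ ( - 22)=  - 2^ ( - 1)*11^( - 1) * 67^1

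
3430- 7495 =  - 4065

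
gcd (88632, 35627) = 1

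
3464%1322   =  820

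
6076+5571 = 11647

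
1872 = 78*24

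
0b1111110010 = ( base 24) 1I2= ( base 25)1FA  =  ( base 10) 1010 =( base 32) VI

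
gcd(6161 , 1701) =1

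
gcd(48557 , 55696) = 59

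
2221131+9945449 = 12166580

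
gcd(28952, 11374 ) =1034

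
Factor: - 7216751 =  -19^2*19991^1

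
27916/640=6979/160 = 43.62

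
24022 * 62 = 1489364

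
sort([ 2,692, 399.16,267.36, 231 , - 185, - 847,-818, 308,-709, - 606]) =[ - 847, -818,-709,-606 , - 185, 2,231,267.36, 308 , 399.16, 692 ]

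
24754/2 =12377 =12377.00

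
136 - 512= - 376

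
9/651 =3/217 = 0.01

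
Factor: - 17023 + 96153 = 79130  =  2^1* 5^1*41^1 * 193^1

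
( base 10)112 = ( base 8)160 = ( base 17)6A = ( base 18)64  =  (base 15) 77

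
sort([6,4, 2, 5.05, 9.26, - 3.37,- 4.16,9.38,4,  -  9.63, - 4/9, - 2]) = [ - 9.63, - 4.16, - 3.37,-2, - 4/9, 2 , 4,  4, 5.05, 6, 9.26, 9.38]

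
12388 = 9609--2779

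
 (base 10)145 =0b10010001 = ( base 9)171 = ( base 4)2101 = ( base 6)401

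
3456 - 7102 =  - 3646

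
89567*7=626969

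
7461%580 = 501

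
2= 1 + 1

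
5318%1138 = 766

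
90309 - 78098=12211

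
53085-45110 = 7975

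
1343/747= 1 + 596/747  =  1.80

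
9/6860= 9/6860  =  0.00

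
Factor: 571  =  571^1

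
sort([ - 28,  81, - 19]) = [ - 28, - 19, 81]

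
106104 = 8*13263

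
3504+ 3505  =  7009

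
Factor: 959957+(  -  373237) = 586720 = 2^5*5^1*19^1*193^1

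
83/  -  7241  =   - 83/7241 = - 0.01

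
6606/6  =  1101 = 1101.00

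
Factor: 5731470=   2^1*3^2*5^1*43^1* 1481^1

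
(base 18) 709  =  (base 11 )1790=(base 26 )39F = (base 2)100011100101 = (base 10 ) 2277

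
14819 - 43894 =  - 29075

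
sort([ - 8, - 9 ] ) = [  -  9, - 8] 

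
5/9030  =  1/1806 = 0.00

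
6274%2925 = 424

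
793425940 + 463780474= 1257206414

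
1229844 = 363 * 3388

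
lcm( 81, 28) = 2268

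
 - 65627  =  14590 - 80217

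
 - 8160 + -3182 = - 11342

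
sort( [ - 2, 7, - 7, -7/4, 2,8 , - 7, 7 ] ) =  [ - 7, - 7, - 2, - 7/4,2, 7, 7, 8]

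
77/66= 1 + 1/6 = 1.17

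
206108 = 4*51527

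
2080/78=26  +  2/3 = 26.67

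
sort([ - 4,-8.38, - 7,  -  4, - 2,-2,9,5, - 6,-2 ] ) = [-8.38, - 7,-6, - 4,  -  4, - 2,-2, - 2,5 , 9]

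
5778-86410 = -80632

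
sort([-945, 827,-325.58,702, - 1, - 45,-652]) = [-945, -652, - 325.58, - 45, - 1, 702, 827] 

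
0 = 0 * 315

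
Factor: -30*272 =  - 2^5 *3^1*5^1 * 17^1 = -8160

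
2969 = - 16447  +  19416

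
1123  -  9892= - 8769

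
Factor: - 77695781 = -77695781^1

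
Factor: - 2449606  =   -2^1*479^1 *2557^1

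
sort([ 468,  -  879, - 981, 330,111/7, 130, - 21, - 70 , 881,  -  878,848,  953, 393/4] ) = [ -981,  -  879, - 878, - 70 ,-21, 111/7,393/4, 130,330,468,848,881,953 ]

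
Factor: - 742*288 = -2^6*3^2 * 7^1*53^1 = - 213696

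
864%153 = 99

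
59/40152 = 59/40152 = 0.00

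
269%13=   9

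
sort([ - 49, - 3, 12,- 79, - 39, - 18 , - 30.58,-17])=[  -  79, - 49, - 39, -30.58, - 18 , - 17, - 3,12]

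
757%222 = 91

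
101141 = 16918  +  84223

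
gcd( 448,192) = 64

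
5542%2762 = 18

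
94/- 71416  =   - 1 + 35661/35708  =  - 0.00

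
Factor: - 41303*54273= - 2241637719 = - 3^1*79^1*103^1*229^1*401^1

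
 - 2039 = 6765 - 8804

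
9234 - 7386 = 1848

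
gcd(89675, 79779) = 1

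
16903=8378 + 8525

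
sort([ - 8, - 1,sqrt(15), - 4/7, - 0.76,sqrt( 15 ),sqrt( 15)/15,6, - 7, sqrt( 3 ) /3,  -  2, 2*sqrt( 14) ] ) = [ - 8, - 7, - 2, - 1, - 0.76, - 4/7,sqrt(  15 )/15,sqrt ( 3 ) /3, sqrt( 15),sqrt(15 ),  6,2 * sqrt(14 ) ] 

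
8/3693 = 8/3693 = 0.00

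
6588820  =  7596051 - 1007231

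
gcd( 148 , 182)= 2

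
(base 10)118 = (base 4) 1312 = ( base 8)166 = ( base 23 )53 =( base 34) 3g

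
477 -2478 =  - 2001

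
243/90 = 27/10 = 2.70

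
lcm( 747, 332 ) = 2988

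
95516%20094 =15140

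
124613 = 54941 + 69672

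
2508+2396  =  4904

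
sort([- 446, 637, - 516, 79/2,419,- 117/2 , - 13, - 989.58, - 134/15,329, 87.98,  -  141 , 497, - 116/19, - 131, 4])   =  [-989.58, - 516, - 446, -141, - 131, - 117/2, - 13,- 134/15 , -116/19, 4, 79/2,87.98, 329, 419 , 497,637]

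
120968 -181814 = -60846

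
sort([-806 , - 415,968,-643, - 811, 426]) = [-811, - 806, - 643, - 415, 426,968 ] 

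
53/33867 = 1/639 = 0.00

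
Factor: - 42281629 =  - 13^1 * 977^1 * 3329^1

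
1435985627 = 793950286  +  642035341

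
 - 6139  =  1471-7610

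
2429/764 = 3+137/764 = 3.18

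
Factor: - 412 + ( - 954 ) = -1366 = - 2^1 * 683^1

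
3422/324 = 10 + 91/162 = 10.56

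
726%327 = 72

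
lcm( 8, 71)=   568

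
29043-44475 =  - 15432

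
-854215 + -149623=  - 1003838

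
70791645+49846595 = 120638240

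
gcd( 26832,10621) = 559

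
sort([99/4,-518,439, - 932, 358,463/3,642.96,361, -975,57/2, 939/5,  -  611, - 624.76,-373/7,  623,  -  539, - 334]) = [ - 975, - 932, - 624.76, - 611,-539, - 518, - 334, - 373/7,99/4,57/2,463/3, 939/5,358,361 , 439, 623,642.96]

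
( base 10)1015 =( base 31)11n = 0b1111110111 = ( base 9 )1347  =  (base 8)1767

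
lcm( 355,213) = 1065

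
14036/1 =14036= 14036.00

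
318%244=74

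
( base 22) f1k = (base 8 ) 16206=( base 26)AKM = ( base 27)a0c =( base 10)7302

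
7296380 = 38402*190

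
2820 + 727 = 3547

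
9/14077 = 9/14077 = 0.00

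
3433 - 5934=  - 2501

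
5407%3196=2211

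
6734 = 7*962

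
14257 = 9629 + 4628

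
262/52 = 5 + 1/26=5.04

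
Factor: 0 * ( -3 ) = 0 = 0^1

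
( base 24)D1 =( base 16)139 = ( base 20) fd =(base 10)313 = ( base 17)117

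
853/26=32 + 21/26 = 32.81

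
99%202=99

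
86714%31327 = 24060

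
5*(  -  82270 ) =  -411350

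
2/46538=1/23269 = 0.00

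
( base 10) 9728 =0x2600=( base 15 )2d38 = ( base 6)113012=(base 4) 2120000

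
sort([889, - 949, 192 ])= [ - 949, 192,  889]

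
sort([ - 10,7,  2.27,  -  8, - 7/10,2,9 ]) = [-10, - 8 , - 7/10,2,2.27,  7,  9 ]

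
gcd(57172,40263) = 1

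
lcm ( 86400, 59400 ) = 950400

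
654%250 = 154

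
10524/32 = 328 + 7/8 = 328.88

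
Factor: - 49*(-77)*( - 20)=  - 2^2*5^1*7^3*11^1 =- 75460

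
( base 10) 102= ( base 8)146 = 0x66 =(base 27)3L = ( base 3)10210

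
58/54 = 29/27 =1.07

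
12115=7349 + 4766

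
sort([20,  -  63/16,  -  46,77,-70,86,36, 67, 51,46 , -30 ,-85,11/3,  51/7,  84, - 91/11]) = [ - 85, -70 , - 46,-30,  -  91/11,- 63/16, 11/3,  51/7,20  ,  36 , 46,  51,  67,77,84, 86] 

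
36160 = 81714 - 45554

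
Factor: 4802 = 2^1*7^4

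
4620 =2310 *2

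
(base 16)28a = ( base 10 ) 650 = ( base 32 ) KA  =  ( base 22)17C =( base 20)1CA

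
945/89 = 945/89 = 10.62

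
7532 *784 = 5905088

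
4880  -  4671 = 209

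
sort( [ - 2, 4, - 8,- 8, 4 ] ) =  [ - 8, - 8 , - 2,4, 4] 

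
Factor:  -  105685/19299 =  - 115/21 =- 3^(  -  1)*5^1*7^( - 1) * 23^1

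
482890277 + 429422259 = 912312536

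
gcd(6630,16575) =3315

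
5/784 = 5/784 = 0.01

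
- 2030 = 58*( - 35 )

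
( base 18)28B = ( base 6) 3415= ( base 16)323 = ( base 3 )1002202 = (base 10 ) 803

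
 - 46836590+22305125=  - 24531465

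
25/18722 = 25/18722= 0.00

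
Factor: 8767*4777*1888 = 2^5 *11^1*17^1*59^1*281^1*797^1 = 79069362592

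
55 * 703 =38665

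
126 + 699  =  825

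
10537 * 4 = 42148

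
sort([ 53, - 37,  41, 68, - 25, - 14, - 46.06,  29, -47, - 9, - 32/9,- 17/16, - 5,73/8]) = [  -  47, - 46.06, - 37 , - 25, - 14, - 9, - 5, - 32/9, - 17/16, 73/8,29,41, 53,68]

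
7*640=4480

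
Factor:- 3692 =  - 2^2 * 13^1*71^1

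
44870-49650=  - 4780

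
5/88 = 5/88 = 0.06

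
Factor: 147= 3^1*7^2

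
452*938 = 423976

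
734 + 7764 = 8498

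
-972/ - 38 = 25+11/19=25.58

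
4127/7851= 4127/7851 =0.53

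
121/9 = 121/9 = 13.44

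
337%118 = 101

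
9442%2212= 594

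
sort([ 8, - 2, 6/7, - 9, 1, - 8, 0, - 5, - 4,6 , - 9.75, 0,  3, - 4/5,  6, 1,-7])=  [ - 9.75, - 9,-8, - 7 , - 5 , - 4, - 2, - 4/5,0, 0, 6/7,1,1, 3,  6,6, 8 ]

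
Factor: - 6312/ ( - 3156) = 2^1 = 2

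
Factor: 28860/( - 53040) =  - 37/68 = -2^(  -  2)*17^( - 1)*37^1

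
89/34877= 89/34877 = 0.00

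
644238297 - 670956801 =- 26718504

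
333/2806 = 333/2806= 0.12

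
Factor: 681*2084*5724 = 2^4*3^4*53^1 * 227^1*521^1 = 8123523696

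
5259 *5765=30318135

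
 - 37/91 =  - 1 +54/91 = - 0.41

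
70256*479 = 33652624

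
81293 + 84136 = 165429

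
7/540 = 7/540= 0.01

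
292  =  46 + 246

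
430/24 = 17 + 11/12 = 17.92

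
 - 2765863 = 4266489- 7032352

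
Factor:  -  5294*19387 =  - 102634778 = - 2^1*2647^1*19387^1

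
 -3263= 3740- 7003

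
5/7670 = 1/1534 =0.00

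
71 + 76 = 147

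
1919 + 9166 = 11085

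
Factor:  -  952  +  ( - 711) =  - 1663 = - 1663^1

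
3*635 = 1905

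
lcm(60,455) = 5460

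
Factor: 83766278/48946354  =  31^1 * 73^( - 1) * 335249^(-1 )*1351069^1 = 41883139/24473177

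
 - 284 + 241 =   -  43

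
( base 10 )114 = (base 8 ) 162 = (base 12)96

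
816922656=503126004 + 313796652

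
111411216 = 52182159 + 59229057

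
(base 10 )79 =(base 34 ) 2b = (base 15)54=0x4f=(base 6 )211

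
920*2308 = 2123360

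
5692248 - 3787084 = 1905164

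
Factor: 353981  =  479^1*739^1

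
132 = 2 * 66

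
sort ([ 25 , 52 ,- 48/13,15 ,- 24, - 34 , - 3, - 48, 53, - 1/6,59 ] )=[-48 , -34, - 24, - 48/13, - 3, - 1/6,15, 25,52, 53, 59]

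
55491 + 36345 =91836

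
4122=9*458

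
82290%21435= 17985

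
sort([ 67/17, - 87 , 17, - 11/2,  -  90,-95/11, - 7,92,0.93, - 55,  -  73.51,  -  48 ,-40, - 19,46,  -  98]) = [-98,  -  90, - 87, - 73.51,  -  55, - 48,-40, - 19, - 95/11, - 7,  -  11/2, 0.93, 67/17,17,46, 92] 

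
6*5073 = 30438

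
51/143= 51/143  =  0.36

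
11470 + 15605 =27075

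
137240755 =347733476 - 210492721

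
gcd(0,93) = 93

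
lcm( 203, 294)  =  8526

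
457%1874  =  457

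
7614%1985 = 1659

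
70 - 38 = 32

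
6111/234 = 679/26=26.12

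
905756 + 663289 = 1569045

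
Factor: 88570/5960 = 8857/596=2^ ( - 2 )*17^1*149^( - 1 )*521^1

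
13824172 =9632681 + 4191491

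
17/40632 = 17/40632 = 0.00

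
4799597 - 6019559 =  - 1219962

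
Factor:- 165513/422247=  - 7^ ( - 1)*20107^( - 1 )*55171^1 = - 55171/140749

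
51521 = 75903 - 24382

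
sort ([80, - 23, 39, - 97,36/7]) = [ - 97, - 23, 36/7,39, 80]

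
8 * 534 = 4272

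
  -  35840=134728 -170568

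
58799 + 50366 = 109165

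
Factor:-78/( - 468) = 2^ ( - 1 ) * 3^( - 1 ) = 1/6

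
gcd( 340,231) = 1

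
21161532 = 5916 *3577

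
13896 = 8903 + 4993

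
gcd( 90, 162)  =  18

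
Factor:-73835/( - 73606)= 2^( - 1 ) * 5^1*13^(-1 )*19^(- 1)*149^( - 1)*14767^1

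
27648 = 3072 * 9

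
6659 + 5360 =12019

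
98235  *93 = 9135855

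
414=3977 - 3563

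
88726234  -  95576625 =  - 6850391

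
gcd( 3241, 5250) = 7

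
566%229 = 108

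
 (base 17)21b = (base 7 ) 1524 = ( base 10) 606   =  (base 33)IC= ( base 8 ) 1136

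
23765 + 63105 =86870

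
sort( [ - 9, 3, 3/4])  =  [ - 9,3/4 , 3 ] 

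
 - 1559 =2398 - 3957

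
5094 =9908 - 4814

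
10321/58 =10321/58 = 177.95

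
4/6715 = 4/6715= 0.00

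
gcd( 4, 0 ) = 4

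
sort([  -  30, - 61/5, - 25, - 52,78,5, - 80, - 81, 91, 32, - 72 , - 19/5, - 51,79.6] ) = [ - 81, - 80,-72, - 52, - 51, - 30, - 25,-61/5, - 19/5,  5, 32,78, 79.6, 91]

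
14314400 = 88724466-74410066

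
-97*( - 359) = 34823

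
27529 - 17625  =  9904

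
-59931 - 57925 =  - 117856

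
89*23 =2047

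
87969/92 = 87969/92=956.18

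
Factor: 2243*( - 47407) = -2243^1*47407^1 = - 106333901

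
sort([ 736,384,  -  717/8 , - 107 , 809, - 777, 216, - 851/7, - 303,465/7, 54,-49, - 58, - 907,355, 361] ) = [ - 907, - 777, - 303, - 851/7, - 107, - 717/8, - 58 , - 49,  54,465/7, 216, 355,361, 384, 736, 809]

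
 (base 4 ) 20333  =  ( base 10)575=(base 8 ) 1077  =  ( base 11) 483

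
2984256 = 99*30144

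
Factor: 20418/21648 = 83/88 = 2^( - 3 ) * 11^( - 1 )*83^1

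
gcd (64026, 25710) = 6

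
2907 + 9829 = 12736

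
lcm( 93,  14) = 1302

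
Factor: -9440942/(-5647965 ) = 2^1*3^( - 1)*5^( - 1)*7^1*89^1 * 7577^1*376531^( - 1) 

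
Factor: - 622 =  - 2^1*311^1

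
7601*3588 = 27272388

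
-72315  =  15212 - 87527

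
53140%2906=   832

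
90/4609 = 90/4609=   0.02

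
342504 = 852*402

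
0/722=0 =0.00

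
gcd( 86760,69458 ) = 2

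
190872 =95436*2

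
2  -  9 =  - 7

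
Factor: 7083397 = 53^1*133649^1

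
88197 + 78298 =166495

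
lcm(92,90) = 4140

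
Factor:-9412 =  - 2^2*13^1*181^1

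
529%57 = 16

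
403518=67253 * 6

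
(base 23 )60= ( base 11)116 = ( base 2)10001010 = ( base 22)66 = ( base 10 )138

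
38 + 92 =130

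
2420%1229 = 1191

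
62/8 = 31/4=7.75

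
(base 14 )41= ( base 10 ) 57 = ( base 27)23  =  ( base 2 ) 111001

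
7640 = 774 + 6866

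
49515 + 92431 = 141946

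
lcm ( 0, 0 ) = 0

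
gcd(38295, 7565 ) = 5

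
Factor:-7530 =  - 2^1 * 3^1 * 5^1*251^1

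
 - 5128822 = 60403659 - 65532481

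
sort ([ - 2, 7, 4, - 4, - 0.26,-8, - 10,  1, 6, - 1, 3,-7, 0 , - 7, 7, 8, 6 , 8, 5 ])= [ - 10, - 8,-7, - 7, - 4, - 2, -1, - 0.26 , 0,1, 3,4, 5,6, 6,7,  7, 8,8 ]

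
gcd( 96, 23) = 1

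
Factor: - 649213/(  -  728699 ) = 17^1 * 38189^1*728699^( - 1)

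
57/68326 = 57/68326 = 0.00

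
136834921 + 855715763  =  992550684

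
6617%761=529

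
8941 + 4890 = 13831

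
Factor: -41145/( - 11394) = 2^( - 1)*3^(- 2 )*5^1*13^1 = 65/18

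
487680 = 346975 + 140705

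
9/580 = 9/580 = 0.02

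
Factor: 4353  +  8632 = 12985 = 5^1*7^2*53^1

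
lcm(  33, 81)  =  891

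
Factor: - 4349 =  - 4349^1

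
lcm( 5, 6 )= 30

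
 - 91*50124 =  - 4561284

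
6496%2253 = 1990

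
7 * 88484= 619388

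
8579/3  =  2859+2/3 = 2859.67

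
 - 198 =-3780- - 3582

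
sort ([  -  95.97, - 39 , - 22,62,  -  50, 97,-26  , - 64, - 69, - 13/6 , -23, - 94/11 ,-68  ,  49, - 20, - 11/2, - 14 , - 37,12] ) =[ - 95.97,- 69, - 68,  -  64, - 50  ,  -  39, - 37,-26,-23, - 22,  -  20, - 14, - 94/11 , - 11/2 , - 13/6,12,49 , 62 , 97 ]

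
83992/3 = 27997 + 1/3 = 27997.33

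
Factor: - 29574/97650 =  - 5^( - 2)*7^( - 1)*53^1 = -  53/175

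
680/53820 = 34/2691 = 0.01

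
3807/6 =634 + 1/2 = 634.50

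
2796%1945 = 851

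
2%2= 0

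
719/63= 719/63 = 11.41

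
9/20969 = 9/20969 = 0.00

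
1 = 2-1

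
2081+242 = 2323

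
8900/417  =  21  +  143/417 = 21.34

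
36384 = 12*3032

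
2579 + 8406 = 10985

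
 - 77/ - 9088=77/9088 = 0.01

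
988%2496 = 988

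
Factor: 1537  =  29^1*53^1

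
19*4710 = 89490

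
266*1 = 266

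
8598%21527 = 8598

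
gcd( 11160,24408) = 72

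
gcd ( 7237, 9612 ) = 1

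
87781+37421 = 125202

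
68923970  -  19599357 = 49324613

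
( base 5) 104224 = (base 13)18aa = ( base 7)13520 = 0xe69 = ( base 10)3689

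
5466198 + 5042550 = 10508748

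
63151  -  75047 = - 11896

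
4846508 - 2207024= 2639484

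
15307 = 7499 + 7808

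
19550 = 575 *34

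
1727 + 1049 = 2776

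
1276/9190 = 638/4595=0.14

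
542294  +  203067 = 745361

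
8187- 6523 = 1664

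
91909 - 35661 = 56248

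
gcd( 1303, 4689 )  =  1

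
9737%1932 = 77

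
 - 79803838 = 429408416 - 509212254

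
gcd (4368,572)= 52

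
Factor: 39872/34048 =89/76 = 2^ ( - 2)* 19^( - 1 ) * 89^1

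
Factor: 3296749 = 29^1*79^1*1439^1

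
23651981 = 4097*5773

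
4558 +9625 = 14183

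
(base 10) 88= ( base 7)154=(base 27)37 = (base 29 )31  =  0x58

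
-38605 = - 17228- 21377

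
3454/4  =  863 + 1/2 = 863.50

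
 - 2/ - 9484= 1/4742 = 0.00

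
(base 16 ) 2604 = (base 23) I93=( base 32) 9g4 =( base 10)9732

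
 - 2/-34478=1/17239  =  0.00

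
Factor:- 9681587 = -9681587^1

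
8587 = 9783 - 1196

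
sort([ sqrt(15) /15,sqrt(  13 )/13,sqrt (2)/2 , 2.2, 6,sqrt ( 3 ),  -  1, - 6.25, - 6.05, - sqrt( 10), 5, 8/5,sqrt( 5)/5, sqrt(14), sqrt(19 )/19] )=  [ - 6.25,-6.05, - sqrt (10),-1, sqrt( 19 ) /19, sqrt (15)/15,sqrt ( 13) /13,sqrt( 5 ) /5, sqrt ( 2) /2  ,  8/5,sqrt(3 ),2.2,  sqrt ( 14 ),  5, 6]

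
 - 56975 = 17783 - 74758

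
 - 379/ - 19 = 19  +  18/19=19.95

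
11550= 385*30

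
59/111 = 59/111 = 0.53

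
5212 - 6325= - 1113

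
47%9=2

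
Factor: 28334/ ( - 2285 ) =-2^1*5^(-1 )*31^1 = - 62/5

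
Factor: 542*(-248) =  - 2^4*31^1*271^1=- 134416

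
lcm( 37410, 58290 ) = 2506470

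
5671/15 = 378 + 1/15 = 378.07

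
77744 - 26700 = 51044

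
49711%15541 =3088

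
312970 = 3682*85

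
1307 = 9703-8396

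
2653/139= 2653/139=19.09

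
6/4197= 2/1399 = 0.00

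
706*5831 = 4116686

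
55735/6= 55735/6 = 9289.17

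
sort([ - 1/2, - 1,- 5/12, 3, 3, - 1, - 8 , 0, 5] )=[ - 8,  -  1, - 1, - 1/2,-5/12,0, 3,3,5] 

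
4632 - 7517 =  - 2885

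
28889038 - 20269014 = 8620024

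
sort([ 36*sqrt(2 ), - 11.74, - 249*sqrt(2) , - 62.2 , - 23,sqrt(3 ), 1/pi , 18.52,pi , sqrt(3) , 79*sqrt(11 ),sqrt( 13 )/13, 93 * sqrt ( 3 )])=[ - 249*sqrt(2 ), - 62.2, - 23, - 11.74,sqrt(13 )/13,1/pi,sqrt(3),sqrt(3),pi,18.52,  36*sqrt( 2 ) , 93  *sqrt(3 ),79*sqrt(11) ] 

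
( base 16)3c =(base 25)2A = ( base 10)60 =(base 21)2i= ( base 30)20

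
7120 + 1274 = 8394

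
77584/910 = 2984/35 = 85.26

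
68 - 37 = 31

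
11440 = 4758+6682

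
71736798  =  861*83318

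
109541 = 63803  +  45738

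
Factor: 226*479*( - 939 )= - 101650506 = - 2^1*3^1*113^1*313^1*479^1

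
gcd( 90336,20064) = 96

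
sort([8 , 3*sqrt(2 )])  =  [ 3 * sqrt(2) , 8 ]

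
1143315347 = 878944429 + 264370918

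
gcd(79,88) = 1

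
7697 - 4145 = 3552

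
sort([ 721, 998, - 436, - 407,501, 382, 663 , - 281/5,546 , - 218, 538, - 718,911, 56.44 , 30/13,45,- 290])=[ -718, - 436,  -  407, - 290, - 218, - 281/5,30/13 , 45, 56.44,382,501, 538,546,663,721,911, 998]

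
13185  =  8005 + 5180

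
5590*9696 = 54200640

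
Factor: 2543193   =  3^2*282577^1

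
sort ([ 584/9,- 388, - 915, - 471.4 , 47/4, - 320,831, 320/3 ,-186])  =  [ - 915, - 471.4 ,- 388,-320, - 186,  47/4,  584/9,320/3, 831] 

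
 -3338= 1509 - 4847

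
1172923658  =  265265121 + 907658537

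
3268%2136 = 1132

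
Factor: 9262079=9262079^1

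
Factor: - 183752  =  -2^3 * 103^1*223^1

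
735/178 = 735/178 = 4.13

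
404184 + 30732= 434916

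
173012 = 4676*37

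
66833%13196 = 853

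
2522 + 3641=6163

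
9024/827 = 10 + 754/827 = 10.91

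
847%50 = 47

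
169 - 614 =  - 445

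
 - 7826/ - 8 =3913/4=978.25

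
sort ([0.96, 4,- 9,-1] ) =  [ - 9, - 1, 0.96,4]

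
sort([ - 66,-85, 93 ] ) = [ - 85, - 66,93]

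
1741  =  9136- 7395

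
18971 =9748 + 9223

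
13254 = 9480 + 3774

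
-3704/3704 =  - 1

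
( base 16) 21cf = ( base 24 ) F0F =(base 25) DL5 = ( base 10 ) 8655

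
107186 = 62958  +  44228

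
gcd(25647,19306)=1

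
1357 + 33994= 35351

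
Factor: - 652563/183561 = - 217521/61187=- 3^2*7^( - 1 )*8741^( - 1)*24169^1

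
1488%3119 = 1488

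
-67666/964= - 33833/482=- 70.19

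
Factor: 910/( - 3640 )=-1/4 = -2^( - 2)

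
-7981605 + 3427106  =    -  4554499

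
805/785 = 161/157= 1.03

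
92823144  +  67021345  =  159844489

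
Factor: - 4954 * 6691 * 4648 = - 2^4*7^1*83^1*2477^1*6691^1 = - 154068250672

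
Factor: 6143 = 6143^1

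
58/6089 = 58/6089  =  0.01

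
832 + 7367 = 8199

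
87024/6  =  14504 = 14504.00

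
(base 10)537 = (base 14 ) 2a5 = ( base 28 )j5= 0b1000011001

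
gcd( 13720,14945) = 245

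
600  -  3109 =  - 2509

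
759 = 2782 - 2023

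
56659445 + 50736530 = 107395975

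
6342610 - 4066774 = 2275836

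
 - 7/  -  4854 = 7/4854 = 0.00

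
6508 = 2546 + 3962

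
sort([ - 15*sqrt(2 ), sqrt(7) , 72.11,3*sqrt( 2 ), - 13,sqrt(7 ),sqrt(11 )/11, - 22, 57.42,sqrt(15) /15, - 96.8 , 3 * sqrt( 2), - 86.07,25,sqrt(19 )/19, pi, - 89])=[ - 96.8, - 89, - 86.07, - 22,-15*sqrt(2), - 13,sqrt(19) /19,  sqrt(15 ) /15,sqrt( 11)/11,  sqrt( 7 ), sqrt( 7), pi,3*sqrt (2 ),3*sqrt(2),25,  57.42, 72.11] 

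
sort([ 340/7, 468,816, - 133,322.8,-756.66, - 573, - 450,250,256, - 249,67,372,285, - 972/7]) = [ - 756.66,-573 ,-450, - 249, - 972/7 , - 133,340/7,67 , 250,256 , 285,322.8, 372,468,816]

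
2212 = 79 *28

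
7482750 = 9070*825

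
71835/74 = 970+55/74 = 970.74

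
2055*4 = 8220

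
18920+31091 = 50011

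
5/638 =5/638 = 0.01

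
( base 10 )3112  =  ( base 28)3r4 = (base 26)4fi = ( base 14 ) 11c4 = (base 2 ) 110000101000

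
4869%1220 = 1209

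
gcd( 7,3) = 1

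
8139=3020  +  5119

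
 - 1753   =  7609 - 9362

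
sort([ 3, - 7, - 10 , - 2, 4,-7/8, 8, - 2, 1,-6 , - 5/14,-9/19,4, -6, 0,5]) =[ -10, - 7  ,-6, - 6,-2, - 2, - 7/8, -9/19, - 5/14,  0,1,3,4,4,5,  8 ] 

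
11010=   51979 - 40969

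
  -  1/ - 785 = 1/785= 0.00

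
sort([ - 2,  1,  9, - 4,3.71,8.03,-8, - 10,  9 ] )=[ - 10, - 8, - 4, - 2, 1 , 3.71, 8.03, 9, 9]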